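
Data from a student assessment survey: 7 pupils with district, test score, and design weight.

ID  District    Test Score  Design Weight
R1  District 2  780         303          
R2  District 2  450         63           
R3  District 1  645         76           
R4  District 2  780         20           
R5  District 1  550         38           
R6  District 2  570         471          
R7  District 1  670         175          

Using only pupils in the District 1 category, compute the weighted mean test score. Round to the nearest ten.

650

District 1 rows: R3, R5, R7
Weighted sum = 645×76 + 550×38 + 670×175
  = 49020 + 20900 + 117250 = 187170
Sum of weights = 76 + 38 + 175 = 289
Weighted mean = 187170 / 289 = 647.64706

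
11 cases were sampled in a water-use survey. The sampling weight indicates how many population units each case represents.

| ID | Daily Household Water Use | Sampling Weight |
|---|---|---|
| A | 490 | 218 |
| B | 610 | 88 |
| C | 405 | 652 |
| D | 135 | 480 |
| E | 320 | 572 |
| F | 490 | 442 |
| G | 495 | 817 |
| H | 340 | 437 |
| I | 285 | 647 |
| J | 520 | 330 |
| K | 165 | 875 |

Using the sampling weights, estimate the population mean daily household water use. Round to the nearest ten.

350

Weighted sum = 490×218 + 610×88 + 405×652 + 135×480 + 320×572 + 490×442 + 495×817 + 340×437 + 285×647 + 520×330 + 165×875
  = 106820 + 53680 + 264060 + 64800 + 183040 + 216580 + 404415 + 148580 + 184395 + 171600 + 144375 = 1942345
Sum of weights = 218 + 88 + 652 + 480 + 572 + 442 + 817 + 437 + 647 + 330 + 875 = 5558
Weighted mean = 1942345 / 5558 = 349.46833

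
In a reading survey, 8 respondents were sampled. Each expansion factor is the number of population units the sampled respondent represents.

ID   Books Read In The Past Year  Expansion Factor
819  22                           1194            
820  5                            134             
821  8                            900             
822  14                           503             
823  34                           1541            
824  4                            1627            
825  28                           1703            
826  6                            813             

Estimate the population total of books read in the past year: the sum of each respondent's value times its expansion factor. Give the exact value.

152644

Weighted total = 22×1194 + 5×134 + 8×900 + 14×503 + 34×1541 + 4×1627 + 28×1703 + 6×813
  = 26268 + 670 + 7200 + 7042 + 52394 + 6508 + 47684 + 4878 = 152644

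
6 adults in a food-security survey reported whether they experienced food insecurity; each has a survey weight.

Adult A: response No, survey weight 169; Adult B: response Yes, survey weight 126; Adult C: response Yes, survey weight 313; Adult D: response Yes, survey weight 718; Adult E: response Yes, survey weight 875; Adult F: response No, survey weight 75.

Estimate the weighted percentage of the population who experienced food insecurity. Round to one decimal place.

89.3

Sum of weights for 'Yes' = 126 + 313 + 718 + 875 = 2032
Total weight = 169 + 126 + 313 + 718 + 875 + 75 = 2276
Weighted proportion = 2032 / 2276 = 0.89279438 → 89.279438%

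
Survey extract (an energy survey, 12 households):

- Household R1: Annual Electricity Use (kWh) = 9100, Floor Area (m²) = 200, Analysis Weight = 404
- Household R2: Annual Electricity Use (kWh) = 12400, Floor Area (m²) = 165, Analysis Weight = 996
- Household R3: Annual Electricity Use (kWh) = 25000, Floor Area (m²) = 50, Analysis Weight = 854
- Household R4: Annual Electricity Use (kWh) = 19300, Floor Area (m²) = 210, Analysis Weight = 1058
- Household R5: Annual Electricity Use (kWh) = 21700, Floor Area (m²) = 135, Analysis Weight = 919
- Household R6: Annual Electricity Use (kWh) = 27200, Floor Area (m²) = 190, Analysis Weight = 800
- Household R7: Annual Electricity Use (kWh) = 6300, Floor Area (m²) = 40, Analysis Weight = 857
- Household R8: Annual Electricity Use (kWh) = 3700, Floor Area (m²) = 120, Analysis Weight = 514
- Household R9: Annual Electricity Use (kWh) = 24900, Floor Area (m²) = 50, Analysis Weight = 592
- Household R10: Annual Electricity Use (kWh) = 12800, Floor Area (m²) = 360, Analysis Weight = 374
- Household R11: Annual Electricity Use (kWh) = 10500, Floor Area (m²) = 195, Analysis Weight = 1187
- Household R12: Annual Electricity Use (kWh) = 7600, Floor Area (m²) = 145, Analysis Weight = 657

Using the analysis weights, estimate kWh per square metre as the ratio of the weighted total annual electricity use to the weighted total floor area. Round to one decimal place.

104.7

Σ wᵢ·y = 9100×404 + 12400×996 + 25000×854 + 19300×1058 + 21700×919 + 27200×800 + 6300×857 + 3700×514 + 24900×592 + 12800×374 + 10500×1187 + 7600×657
  = 3676400 + 12350400 + 21350000 + 20419400 + 19942300 + 21760000 + 5399100 + 1901800 + 14740800 + 4787200 + 12463500 + 4993200 = 143784100
Σ wᵢ·x = 200×404 + 165×996 + 50×854 + 210×1058 + 135×919 + 190×800 + 40×857 + 120×514 + 50×592 + 360×374 + 195×1187 + 145×657
  = 80800 + 164340 + 42700 + 222180 + 124065 + 152000 + 34280 + 61680 + 29600 + 134640 + 231465 + 95265 = 1373015
Ratio = 143784100 / 1373015 = 104.72143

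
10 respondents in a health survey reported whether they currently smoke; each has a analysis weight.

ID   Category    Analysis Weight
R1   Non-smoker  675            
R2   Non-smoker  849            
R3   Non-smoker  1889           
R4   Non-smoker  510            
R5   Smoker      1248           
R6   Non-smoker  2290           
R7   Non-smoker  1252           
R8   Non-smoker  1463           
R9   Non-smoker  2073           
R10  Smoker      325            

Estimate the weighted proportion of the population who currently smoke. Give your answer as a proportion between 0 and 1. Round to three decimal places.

Sum of weights for 'Smoker' = 1248 + 325 = 1573
Total weight = 12574
Weighted proportion = 1573 / 12574 = 0.12509941

0.125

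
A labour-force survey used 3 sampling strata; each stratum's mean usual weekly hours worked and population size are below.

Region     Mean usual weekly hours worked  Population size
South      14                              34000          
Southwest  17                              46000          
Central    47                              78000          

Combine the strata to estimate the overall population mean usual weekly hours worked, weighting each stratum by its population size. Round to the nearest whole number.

31

Σ Nₕ·x̄ₕ = 14×34000 + 17×46000 + 47×78000
  = 476000 + 782000 + 3666000 = 4924000
Σ Nₕ = 158000
Overall mean = 4924000 / 158000 = 31.164557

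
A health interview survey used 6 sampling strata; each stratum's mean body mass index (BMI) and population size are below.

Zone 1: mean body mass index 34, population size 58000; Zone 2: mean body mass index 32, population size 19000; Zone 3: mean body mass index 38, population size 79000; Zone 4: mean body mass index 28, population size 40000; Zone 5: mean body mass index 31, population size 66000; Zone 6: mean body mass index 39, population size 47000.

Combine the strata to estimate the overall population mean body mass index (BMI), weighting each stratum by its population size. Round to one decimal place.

Σ Nₕ·x̄ₕ = 34×58000 + 32×19000 + 38×79000 + 28×40000 + 31×66000 + 39×47000
  = 10581000
Σ Nₕ = 309000
Overall mean = 10581000 / 309000 = 34.242718

34.2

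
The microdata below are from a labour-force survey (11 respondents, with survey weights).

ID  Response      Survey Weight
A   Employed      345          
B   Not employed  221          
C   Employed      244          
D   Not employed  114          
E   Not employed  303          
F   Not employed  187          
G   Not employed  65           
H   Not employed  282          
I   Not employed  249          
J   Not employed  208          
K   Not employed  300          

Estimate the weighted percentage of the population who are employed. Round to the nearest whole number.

Sum of weights for 'Employed' = 345 + 244 = 589
Total weight = 2518
Weighted proportion = 589 / 2518 = 0.23391581 → 23.391581%

23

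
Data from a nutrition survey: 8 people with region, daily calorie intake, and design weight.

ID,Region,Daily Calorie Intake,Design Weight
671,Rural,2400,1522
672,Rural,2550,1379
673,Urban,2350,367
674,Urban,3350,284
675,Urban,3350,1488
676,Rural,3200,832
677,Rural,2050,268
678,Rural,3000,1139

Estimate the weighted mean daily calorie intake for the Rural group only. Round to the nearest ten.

Rural rows: 671, 672, 676, 677, 678
Weighted sum = 2400×1522 + 2550×1379 + 3200×832 + 2050×268 + 3000×1139
  = 3652800 + 3516450 + 2662400 + 549400 + 3417000 = 13798050
Sum of weights = 5140
Weighted mean = 13798050 / 5140 = 2684.4455

2680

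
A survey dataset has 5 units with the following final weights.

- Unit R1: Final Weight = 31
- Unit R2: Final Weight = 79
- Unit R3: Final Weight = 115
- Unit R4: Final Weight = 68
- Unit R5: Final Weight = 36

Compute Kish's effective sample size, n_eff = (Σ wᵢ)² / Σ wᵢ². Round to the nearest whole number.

4

Σ wᵢ = 31 + 79 + 115 + 68 + 36 = 329
Σ wᵢ² = 961 + 6241 + 13225 + 4624 + 1296 = 26347
n_eff = 329² / 26347 = 108241 / 26347 = 4.1082856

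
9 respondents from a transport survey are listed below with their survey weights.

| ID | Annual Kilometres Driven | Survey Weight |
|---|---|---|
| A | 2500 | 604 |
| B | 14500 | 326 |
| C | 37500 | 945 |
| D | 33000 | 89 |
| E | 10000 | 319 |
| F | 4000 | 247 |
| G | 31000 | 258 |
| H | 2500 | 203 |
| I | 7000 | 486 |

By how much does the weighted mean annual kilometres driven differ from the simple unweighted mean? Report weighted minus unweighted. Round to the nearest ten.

1680

Unweighted sum = 2500 + 14500 + 37500 + 33000 + 10000 + 4000 + 31000 + 2500 + 7000 = 142000
Unweighted mean = 142000 / 9 = 15777.778
Weighted sum = 2500×604 + 14500×326 + 37500×945 + 33000×89 + 10000×319 + 4000×247 + 31000×258 + 2500×203 + 7000×486
  = 1510000 + 4727000 + 35437500 + 2937000 + 3190000 + 988000 + 7998000 + 507500 + 3402000 = 60697000
Sum of weights = 3477
Weighted mean = 60697000 / 3477 = 17456.716
Difference (weighted minus unweighted) = 1678.9378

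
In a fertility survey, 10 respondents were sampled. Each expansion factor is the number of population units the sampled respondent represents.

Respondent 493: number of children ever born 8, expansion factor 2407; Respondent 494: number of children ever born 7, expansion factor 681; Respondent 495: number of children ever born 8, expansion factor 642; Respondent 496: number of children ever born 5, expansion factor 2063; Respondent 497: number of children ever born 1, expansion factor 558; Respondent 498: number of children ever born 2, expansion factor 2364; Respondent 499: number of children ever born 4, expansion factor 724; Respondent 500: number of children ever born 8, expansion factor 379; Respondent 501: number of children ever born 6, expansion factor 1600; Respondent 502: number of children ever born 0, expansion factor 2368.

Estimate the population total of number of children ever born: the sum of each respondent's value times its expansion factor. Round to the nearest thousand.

60000

Weighted total = 8×2407 + 7×681 + 8×642 + 5×2063 + 1×558 + 2×2364 + 4×724 + 8×379 + 6×1600 + 0×2368
  = 19256 + 4767 + 5136 + 10315 + 558 + 4728 + 2896 + 3032 + 9600 + 0 = 60288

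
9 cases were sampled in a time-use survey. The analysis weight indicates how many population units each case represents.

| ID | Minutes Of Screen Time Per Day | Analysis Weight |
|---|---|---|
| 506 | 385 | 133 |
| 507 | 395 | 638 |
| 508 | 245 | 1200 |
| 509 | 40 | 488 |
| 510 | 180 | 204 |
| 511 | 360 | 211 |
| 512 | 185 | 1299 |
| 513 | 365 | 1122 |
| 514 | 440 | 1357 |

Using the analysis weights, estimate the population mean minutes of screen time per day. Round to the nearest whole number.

297

Weighted sum = 385×133 + 395×638 + 245×1200 + 40×488 + 180×204 + 360×211 + 185×1299 + 365×1122 + 440×1357
  = 51205 + 252010 + 294000 + 19520 + 36720 + 75960 + 240315 + 409530 + 597080 = 1976340
Sum of weights = 133 + 638 + 1200 + 488 + 204 + 211 + 1299 + 1122 + 1357 = 6652
Weighted mean = 1976340 / 6652 = 297.10463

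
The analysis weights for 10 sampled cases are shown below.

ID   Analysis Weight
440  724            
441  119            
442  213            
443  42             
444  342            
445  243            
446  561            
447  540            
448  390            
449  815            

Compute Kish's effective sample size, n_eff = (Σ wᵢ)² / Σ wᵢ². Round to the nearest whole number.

7

Σ wᵢ = 724 + 119 + 213 + 42 + 342 + 243 + 561 + 540 + 390 + 815 = 3989
Σ wᵢ² = 524176 + 14161 + 45369 + 1764 + 116964 + 59049 + 314721 + 291600 + 152100 + 664225 = 2184129
n_eff = 3989² / 2184129 = 15912121 / 2184129 = 7.2853394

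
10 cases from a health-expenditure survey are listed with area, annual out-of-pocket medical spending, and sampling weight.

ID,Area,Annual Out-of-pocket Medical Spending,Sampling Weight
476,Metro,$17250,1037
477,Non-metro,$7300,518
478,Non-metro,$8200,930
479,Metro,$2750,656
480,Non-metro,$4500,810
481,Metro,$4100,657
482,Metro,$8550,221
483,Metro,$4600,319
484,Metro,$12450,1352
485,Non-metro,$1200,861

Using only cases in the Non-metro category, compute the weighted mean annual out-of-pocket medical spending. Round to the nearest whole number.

5157

Non-metro rows: 477, 478, 480, 485
Weighted sum = 7300×518 + 8200×930 + 4500×810 + 1200×861
  = 3781400 + 7626000 + 3645000 + 1033200 = 16085600
Sum of weights = 518 + 930 + 810 + 861 = 3119
Weighted mean = 16085600 / 3119 = 5157.294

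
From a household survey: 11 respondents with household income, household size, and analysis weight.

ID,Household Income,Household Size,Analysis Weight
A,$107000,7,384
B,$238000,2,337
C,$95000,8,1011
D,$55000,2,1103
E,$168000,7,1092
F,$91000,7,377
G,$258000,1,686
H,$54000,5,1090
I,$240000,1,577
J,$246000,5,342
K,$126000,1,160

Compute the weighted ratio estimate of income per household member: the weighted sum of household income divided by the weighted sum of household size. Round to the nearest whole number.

29961

Σ wᵢ·y = 107000×384 + 238000×337 + 95000×1011 + 55000×1103 + 168000×1092 + 91000×377 + 258000×686 + 54000×1090 + 240000×577 + 246000×342 + 126000×160
  = 974387000
Σ wᵢ·x = 7×384 + 2×337 + 8×1011 + 2×1103 + 7×1092 + 7×377 + 1×686 + 5×1090 + 1×577 + 5×342 + 1×160
  = 32522
Ratio = 974387000 / 32522 = 29960.857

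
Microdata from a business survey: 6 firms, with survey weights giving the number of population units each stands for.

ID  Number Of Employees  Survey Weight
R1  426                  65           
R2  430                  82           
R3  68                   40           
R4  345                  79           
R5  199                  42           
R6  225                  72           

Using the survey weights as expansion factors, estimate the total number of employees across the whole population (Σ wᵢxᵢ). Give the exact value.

117483

Weighted total = 426×65 + 430×82 + 68×40 + 345×79 + 199×42 + 225×72
  = 27690 + 35260 + 2720 + 27255 + 8358 + 16200 = 117483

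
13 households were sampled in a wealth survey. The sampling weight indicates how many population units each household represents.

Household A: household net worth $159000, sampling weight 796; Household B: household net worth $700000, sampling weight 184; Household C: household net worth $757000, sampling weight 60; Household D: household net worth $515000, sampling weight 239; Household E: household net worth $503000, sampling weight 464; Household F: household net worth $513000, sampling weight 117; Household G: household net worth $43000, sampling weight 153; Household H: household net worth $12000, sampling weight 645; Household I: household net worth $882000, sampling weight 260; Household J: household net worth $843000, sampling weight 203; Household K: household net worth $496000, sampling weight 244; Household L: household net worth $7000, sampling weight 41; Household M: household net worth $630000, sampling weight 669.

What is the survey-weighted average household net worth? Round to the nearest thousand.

411000

Weighted sum = 1674831000
Sum of weights = 4075
Weighted mean = 1674831000 / 4075 = 411001.47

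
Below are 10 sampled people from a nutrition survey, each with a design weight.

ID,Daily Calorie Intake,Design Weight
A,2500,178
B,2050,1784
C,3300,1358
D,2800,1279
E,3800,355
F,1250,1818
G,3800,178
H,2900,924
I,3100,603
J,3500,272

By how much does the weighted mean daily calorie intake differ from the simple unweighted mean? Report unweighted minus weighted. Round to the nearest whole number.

Unweighted sum = 2500 + 2050 + 3300 + 2800 + 3800 + 1250 + 3800 + 2900 + 3100 + 3500 = 29000
Unweighted mean = 29000 / 10 = 2900
Weighted sum = 2500×178 + 2050×1784 + 3300×1358 + 2800×1279 + 3800×355 + 1250×1818 + 3800×178 + 2900×924 + 3100×603 + 3500×272
  = 445000 + 3657200 + 4481400 + 3581200 + 1349000 + 2272500 + 676400 + 2679600 + 1869300 + 952000 = 21963600
Sum of weights = 178 + 1784 + 1358 + 1279 + 355 + 1818 + 178 + 924 + 603 + 272 = 8749
Weighted mean = 21963600 / 8749 = 2510.4126
Difference (unweighted minus weighted) = 389.58738

390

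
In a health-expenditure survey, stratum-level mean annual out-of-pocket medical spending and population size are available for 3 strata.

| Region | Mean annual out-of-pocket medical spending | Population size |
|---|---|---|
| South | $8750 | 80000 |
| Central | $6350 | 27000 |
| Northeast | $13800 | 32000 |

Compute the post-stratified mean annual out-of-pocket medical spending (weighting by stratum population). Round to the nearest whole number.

Σ Nₕ·x̄ₕ = 8750×80000 + 6350×27000 + 13800×32000
  = 1313050000
Σ Nₕ = 80000 + 27000 + 32000 = 139000
Overall mean = 1313050000 / 139000 = 9446.4029

9446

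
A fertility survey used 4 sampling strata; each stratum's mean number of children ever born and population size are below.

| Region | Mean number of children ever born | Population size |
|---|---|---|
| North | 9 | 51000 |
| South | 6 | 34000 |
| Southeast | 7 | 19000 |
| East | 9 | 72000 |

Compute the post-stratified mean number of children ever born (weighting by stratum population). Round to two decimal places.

Σ Nₕ·x̄ₕ = 9×51000 + 6×34000 + 7×19000 + 9×72000
  = 1444000
Σ Nₕ = 51000 + 34000 + 19000 + 72000 = 176000
Overall mean = 1444000 / 176000 = 8.2045455

8.20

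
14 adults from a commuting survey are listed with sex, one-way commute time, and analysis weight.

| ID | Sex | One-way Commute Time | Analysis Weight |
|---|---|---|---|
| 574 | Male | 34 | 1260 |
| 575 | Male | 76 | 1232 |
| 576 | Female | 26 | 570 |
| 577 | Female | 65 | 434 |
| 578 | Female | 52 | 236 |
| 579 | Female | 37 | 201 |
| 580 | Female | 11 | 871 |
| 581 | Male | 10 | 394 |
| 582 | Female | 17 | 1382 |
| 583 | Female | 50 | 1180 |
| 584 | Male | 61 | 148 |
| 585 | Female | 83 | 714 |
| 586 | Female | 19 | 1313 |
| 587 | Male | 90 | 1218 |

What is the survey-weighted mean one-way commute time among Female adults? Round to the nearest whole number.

Female rows: 576, 577, 578, 579, 580, 582, 583, 585, 586
Weighted sum = 239023
Sum of weights = 6901
Weighted mean = 239023 / 6901 = 34.635995

35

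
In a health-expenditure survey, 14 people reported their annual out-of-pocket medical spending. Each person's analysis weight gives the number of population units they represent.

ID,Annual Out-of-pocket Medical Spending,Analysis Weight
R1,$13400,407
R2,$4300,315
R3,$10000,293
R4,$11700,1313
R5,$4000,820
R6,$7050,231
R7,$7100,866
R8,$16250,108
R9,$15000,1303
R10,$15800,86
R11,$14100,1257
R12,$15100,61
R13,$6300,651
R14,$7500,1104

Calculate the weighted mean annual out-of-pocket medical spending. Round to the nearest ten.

10190

Weighted sum = 89842450
Sum of weights = 8815
Weighted mean = 89842450 / 8815 = 10191.997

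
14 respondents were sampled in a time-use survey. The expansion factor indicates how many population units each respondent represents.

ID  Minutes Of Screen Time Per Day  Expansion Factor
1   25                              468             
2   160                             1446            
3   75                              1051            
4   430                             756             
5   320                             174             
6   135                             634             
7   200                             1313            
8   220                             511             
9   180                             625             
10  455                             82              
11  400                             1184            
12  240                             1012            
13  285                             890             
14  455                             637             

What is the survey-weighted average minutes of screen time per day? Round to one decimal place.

Weighted sum = 2573030
Sum of weights = 10783
Weighted mean = 2573030 / 10783 = 238.61912

238.6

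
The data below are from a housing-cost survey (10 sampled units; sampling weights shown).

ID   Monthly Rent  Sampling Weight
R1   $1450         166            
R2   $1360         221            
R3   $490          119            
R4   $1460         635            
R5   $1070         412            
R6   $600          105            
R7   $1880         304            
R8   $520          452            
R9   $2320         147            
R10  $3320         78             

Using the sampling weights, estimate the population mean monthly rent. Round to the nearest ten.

1300

Weighted sum = 1450×166 + 1360×221 + 490×119 + 1460×635 + 1070×412 + 600×105 + 1880×304 + 520×452 + 2320×147 + 3320×78
  = 3437070
Sum of weights = 2639
Weighted mean = 3437070 / 2639 = 1302.4138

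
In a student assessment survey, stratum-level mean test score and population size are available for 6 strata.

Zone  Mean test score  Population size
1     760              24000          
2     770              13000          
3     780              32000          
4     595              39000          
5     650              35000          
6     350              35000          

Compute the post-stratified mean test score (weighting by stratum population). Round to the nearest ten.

Σ Nₕ·x̄ₕ = 760×24000 + 770×13000 + 780×32000 + 595×39000 + 650×35000 + 350×35000
  = 18240000 + 10010000 + 24960000 + 23205000 + 22750000 + 12250000 = 111415000
Σ Nₕ = 24000 + 13000 + 32000 + 39000 + 35000 + 35000 = 178000
Overall mean = 111415000 / 178000 = 625.92697

630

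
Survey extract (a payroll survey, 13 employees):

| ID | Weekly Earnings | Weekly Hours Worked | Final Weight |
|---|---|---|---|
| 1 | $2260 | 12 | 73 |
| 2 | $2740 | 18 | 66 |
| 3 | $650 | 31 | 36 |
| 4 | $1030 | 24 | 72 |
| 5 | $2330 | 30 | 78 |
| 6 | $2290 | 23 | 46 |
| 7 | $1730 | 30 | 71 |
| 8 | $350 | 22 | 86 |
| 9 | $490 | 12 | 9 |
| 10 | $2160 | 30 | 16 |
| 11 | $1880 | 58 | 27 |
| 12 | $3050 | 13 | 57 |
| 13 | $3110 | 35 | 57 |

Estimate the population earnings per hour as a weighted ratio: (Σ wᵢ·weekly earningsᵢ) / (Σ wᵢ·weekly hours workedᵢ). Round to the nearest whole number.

77

Σ wᵢ·y = 1324240
Σ wᵢ·x = 17218
Ratio = 1324240 / 17218 = 76.91021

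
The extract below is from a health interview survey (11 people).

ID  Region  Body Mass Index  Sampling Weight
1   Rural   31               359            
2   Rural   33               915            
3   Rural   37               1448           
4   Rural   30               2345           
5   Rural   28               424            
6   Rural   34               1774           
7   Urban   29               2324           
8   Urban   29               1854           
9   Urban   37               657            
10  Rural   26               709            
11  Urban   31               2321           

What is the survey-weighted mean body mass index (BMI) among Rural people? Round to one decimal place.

Rural rows: 1, 2, 3, 4, 5, 6, 10
Weighted sum = 31×359 + 33×915 + 37×1448 + 30×2345 + 28×424 + 34×1774 + 26×709
  = 255872
Sum of weights = 359 + 915 + 1448 + 2345 + 424 + 1774 + 709 = 7974
Weighted mean = 255872 / 7974 = 32.088287

32.1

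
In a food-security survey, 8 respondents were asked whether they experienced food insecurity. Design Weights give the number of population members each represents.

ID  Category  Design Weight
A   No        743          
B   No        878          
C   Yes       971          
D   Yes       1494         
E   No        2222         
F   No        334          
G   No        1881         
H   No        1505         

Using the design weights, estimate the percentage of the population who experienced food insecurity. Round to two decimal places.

Sum of weights for 'Yes' = 971 + 1494 = 2465
Total weight = 743 + 878 + 971 + 1494 + 2222 + 334 + 1881 + 1505 = 10028
Weighted proportion = 2465 / 10028 = 0.24581173 → 24.581173%

24.58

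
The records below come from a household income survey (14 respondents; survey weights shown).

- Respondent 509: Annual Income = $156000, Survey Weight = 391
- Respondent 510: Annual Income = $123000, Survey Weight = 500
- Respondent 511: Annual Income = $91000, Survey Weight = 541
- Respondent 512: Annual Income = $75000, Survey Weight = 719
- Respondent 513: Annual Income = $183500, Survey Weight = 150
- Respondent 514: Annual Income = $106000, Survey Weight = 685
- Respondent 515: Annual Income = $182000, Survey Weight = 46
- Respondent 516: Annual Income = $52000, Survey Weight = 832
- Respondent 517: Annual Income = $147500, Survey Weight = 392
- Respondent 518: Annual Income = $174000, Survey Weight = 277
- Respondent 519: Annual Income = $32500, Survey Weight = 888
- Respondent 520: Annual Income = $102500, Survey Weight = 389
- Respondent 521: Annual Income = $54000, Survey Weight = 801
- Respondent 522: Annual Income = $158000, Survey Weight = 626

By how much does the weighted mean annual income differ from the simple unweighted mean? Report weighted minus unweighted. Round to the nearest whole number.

-20986

Unweighted sum = 1637000
Unweighted mean = 1637000 / 14 = 116928.57
Weighted sum = 694335500
Sum of weights = 7237
Weighted mean = 694335500 / 7237 = 95942.449
Difference (weighted minus unweighted) = -20986.123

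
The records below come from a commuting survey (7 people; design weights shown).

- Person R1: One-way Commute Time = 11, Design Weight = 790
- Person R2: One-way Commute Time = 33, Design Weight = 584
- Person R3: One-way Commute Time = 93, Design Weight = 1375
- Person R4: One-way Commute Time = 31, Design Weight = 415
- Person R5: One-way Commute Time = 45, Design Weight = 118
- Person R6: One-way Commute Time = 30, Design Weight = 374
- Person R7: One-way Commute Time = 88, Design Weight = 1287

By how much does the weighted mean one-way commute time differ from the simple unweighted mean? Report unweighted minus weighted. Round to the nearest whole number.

Unweighted sum = 11 + 33 + 93 + 31 + 45 + 30 + 88 = 331
Unweighted mean = 331 / 7 = 47.285714
Weighted sum = 11×790 + 33×584 + 93×1375 + 31×415 + 45×118 + 30×374 + 88×1287
  = 298488
Sum of weights = 4943
Weighted mean = 298488 / 4943 = 60.386
Difference (unweighted minus weighted) = -13.100286

-13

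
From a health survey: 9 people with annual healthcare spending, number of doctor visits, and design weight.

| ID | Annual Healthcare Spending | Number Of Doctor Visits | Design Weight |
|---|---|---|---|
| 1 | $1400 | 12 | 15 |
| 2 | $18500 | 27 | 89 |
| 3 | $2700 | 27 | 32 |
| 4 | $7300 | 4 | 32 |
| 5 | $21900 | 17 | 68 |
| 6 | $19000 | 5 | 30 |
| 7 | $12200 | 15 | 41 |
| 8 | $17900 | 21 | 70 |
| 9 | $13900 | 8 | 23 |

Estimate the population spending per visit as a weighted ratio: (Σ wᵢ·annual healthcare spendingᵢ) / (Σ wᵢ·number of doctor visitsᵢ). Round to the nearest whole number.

Σ wᵢ·y = 1400×15 + 18500×89 + 2700×32 + 7300×32 + 21900×68 + 19000×30 + 12200×41 + 17900×70 + 13900×23
  = 21000 + 1646500 + 86400 + 233600 + 1489200 + 570000 + 500200 + 1253000 + 319700 = 6119600
Σ wᵢ·x = 12×15 + 27×89 + 27×32 + 4×32 + 17×68 + 5×30 + 15×41 + 21×70 + 8×23
  = 180 + 2403 + 864 + 128 + 1156 + 150 + 615 + 1470 + 184 = 7150
Ratio = 6119600 / 7150 = 855.88811

856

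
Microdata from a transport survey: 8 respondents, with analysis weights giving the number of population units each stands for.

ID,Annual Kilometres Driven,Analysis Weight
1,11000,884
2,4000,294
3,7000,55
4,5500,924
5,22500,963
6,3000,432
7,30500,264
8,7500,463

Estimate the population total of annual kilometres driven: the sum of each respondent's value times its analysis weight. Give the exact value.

Weighted total = 11000×884 + 4000×294 + 7000×55 + 5500×924 + 22500×963 + 3000×432 + 30500×264 + 7500×463
  = 9724000 + 1176000 + 385000 + 5082000 + 21667500 + 1296000 + 8052000 + 3472500 = 50855000

50855000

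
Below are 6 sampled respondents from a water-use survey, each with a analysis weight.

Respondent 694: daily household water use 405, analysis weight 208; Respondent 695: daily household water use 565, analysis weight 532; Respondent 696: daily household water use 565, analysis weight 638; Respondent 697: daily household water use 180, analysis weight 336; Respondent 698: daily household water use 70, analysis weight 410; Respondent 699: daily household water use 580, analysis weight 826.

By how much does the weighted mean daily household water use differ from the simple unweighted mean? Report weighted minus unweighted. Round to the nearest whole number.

Unweighted sum = 405 + 565 + 565 + 180 + 70 + 580 = 2365
Unweighted mean = 2365 / 6 = 394.16667
Weighted sum = 405×208 + 565×532 + 565×638 + 180×336 + 70×410 + 580×826
  = 84240 + 300580 + 360470 + 60480 + 28700 + 479080 = 1313550
Sum of weights = 208 + 532 + 638 + 336 + 410 + 826 = 2950
Weighted mean = 1313550 / 2950 = 445.27119
Difference (weighted minus unweighted) = 51.10452

51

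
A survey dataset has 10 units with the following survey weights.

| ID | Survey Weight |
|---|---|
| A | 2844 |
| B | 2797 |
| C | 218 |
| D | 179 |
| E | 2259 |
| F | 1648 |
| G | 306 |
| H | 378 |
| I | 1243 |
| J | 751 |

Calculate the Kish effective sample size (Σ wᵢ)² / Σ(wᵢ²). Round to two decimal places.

6.09

Σ wᵢ = 2844 + 2797 + 218 + 179 + 2259 + 1648 + 306 + 378 + 1243 + 751 = 12623
Σ wᵢ² = 8088336 + 7823209 + 47524 + 32041 + 5103081 + 2715904 + 93636 + 142884 + 1545049 + 564001 = 26155665
n_eff = 12623² / 26155665 = 159340129 / 26155665 = 6.091993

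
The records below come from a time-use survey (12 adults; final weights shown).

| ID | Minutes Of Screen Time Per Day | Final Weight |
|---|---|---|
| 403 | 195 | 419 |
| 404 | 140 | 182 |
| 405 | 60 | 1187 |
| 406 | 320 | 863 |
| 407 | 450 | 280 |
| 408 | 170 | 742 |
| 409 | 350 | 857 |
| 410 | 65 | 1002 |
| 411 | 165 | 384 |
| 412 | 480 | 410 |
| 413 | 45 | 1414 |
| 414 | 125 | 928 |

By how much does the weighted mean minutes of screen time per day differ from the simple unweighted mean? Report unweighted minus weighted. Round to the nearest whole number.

Unweighted sum = 2565
Unweighted mean = 2565 / 12 = 213.75
Weighted sum = 195×419 + 140×182 + 60×1187 + 320×863 + 450×280 + 170×742 + 350×857 + 65×1002 + 165×384 + 480×410 + 45×1414 + 125×928
  = 81705 + 25480 + 71220 + 276160 + 126000 + 126140 + 299950 + 65130 + 63360 + 196800 + 63630 + 116000 = 1511575
Sum of weights = 419 + 182 + 1187 + 863 + 280 + 742 + 857 + 1002 + 384 + 410 + 1414 + 928 = 8668
Weighted mean = 1511575 / 8668 = 174.38567
Difference (unweighted minus weighted) = 39.364329

39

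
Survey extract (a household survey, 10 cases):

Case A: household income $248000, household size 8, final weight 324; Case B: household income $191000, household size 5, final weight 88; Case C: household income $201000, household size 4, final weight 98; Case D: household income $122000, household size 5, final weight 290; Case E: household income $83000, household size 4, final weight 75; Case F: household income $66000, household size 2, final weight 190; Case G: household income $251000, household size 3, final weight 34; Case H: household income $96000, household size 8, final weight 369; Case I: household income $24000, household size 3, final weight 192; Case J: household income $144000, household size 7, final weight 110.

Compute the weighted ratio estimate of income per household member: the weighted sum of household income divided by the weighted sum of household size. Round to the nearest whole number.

Σ wᵢ·y = 248000×324 + 191000×88 + 201000×98 + 122000×290 + 83000×75 + 66000×190 + 251000×34 + 96000×369 + 24000×192 + 144000×110
  = 235409000
Σ wᵢ·x = 8×324 + 5×88 + 4×98 + 5×290 + 4×75 + 2×190 + 3×34 + 8×369 + 3×192 + 7×110
  = 2592 + 440 + 392 + 1450 + 300 + 380 + 102 + 2952 + 576 + 770 = 9954
Ratio = 235409000 / 9954 = 23649.689

23650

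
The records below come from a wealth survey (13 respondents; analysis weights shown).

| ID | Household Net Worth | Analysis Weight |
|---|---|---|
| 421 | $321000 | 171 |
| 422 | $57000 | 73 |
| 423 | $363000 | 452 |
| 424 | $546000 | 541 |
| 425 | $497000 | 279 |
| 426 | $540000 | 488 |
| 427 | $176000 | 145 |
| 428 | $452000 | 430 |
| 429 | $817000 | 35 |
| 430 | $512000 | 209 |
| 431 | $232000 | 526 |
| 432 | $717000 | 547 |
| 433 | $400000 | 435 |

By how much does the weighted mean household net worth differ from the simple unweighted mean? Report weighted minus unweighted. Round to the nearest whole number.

Unweighted sum = 5630000
Unweighted mean = 5630000 / 13 = 433076.92
Weighted sum = 1964411000
Sum of weights = 4331
Weighted mean = 1964411000 / 4331 = 453569.85
Difference (weighted minus unweighted) = 20492.922

20493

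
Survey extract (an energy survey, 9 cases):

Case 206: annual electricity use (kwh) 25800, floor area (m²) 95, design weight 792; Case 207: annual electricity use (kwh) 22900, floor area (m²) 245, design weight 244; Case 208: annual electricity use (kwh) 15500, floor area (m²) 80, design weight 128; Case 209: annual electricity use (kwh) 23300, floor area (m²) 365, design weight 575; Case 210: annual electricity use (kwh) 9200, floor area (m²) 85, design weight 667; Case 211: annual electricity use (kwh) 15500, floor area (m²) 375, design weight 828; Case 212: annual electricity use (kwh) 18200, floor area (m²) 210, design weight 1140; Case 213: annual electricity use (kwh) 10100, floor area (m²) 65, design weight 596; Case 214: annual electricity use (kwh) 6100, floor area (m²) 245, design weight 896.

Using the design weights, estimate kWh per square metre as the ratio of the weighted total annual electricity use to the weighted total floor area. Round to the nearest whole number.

76

Σ wᵢ·y = 25800×792 + 22900×244 + 15500×128 + 23300×575 + 9200×667 + 15500×828 + 18200×1140 + 10100×596 + 6100×896
  = 20433600 + 5587600 + 1984000 + 13397500 + 6136400 + 12834000 + 20748000 + 6019600 + 5465600 = 92606300
Σ wᵢ·x = 95×792 + 245×244 + 80×128 + 365×575 + 85×667 + 375×828 + 210×1140 + 65×596 + 245×896
  = 1219990
Ratio = 92606300 / 1219990 = 75.907425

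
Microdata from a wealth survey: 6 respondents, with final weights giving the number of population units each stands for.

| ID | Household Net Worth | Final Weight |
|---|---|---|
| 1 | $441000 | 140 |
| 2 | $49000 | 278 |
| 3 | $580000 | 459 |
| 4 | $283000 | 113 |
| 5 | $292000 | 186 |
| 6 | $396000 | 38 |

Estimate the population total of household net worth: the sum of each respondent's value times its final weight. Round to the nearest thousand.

Weighted total = 441000×140 + 49000×278 + 580000×459 + 283000×113 + 292000×186 + 396000×38
  = 61740000 + 13622000 + 266220000 + 31979000 + 54312000 + 15048000 = 442921000

442921000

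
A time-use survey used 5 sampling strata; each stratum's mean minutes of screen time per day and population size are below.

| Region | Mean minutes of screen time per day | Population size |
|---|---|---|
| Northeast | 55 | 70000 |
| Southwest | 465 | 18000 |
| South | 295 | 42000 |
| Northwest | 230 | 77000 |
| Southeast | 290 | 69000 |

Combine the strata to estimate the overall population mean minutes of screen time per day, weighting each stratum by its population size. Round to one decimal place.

Σ Nₕ·x̄ₕ = 55×70000 + 465×18000 + 295×42000 + 230×77000 + 290×69000
  = 3850000 + 8370000 + 12390000 + 17710000 + 20010000 = 62330000
Σ Nₕ = 70000 + 18000 + 42000 + 77000 + 69000 = 276000
Overall mean = 62330000 / 276000 = 225.83333

225.8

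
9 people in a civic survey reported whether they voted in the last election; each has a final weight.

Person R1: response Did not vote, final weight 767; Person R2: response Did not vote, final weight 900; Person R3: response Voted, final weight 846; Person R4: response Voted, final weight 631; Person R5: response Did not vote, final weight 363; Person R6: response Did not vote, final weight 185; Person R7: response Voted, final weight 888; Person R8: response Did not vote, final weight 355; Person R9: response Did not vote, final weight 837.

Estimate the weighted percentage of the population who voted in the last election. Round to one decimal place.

Sum of weights for 'Voted' = 846 + 631 + 888 = 2365
Total weight = 767 + 900 + 846 + 631 + 363 + 185 + 888 + 355 + 837 = 5772
Weighted proportion = 2365 / 5772 = 0.40973666 → 40.973666%

41.0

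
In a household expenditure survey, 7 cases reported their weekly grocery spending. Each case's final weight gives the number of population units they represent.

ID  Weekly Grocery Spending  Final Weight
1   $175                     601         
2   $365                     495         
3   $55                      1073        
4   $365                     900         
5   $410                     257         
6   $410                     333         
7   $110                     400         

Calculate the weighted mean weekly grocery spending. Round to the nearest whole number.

Weighted sum = 175×601 + 365×495 + 55×1073 + 365×900 + 410×257 + 410×333 + 110×400
  = 105175 + 180675 + 59015 + 328500 + 105370 + 136530 + 44000 = 959265
Sum of weights = 601 + 495 + 1073 + 900 + 257 + 333 + 400 = 4059
Weighted mean = 959265 / 4059 = 236.33038

236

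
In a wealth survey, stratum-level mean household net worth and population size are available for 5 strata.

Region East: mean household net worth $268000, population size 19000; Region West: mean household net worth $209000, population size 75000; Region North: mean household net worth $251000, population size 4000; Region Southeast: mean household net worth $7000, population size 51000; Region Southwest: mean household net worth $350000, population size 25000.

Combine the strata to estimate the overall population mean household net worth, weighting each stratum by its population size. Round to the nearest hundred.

177500

Σ Nₕ·x̄ₕ = 268000×19000 + 209000×75000 + 251000×4000 + 7000×51000 + 350000×25000
  = 30878000000
Σ Nₕ = 19000 + 75000 + 4000 + 51000 + 25000 = 174000
Overall mean = 30878000000 / 174000 = 177459.77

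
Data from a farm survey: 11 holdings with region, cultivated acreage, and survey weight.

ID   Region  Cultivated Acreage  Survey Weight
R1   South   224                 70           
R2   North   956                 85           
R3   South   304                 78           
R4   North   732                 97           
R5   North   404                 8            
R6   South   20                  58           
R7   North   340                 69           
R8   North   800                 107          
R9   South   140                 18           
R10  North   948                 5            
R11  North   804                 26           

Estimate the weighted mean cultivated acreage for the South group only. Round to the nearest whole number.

South rows: R1, R3, R6, R9
Weighted sum = 224×70 + 304×78 + 20×58 + 140×18
  = 43072
Sum of weights = 70 + 78 + 58 + 18 = 224
Weighted mean = 43072 / 224 = 192.28571

192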